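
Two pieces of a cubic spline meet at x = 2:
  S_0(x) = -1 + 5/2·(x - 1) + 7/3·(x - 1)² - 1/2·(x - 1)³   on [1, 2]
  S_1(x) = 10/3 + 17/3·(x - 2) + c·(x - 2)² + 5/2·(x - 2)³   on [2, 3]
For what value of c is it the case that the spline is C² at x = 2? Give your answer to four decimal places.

0.8333

S_0''(x) = 14/3 - 3·(x - 1), so S_0''(2) = 5/3. On the right, S_1''(2) = 2c, so c = 5/6.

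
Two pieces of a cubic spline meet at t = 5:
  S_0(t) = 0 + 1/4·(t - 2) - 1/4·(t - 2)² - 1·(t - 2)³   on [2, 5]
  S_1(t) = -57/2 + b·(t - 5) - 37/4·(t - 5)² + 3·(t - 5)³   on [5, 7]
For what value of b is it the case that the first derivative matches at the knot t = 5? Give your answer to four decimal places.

-28.2500

S_0'(t) = 1/4 - 1/2·(t - 2) - 3·(t - 2)², so S_0'(5) = -113/4. On the right, S_1'(5) = b, so b = -113/4.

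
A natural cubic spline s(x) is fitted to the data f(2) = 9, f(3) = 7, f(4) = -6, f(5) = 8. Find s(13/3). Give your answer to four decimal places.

With M_i denoting the second derivative at x_i, h_i = 1, 1, 1, and Δ_i = (y_(i+1) − y_i)/h_i = -2, -13, 14:
  1·M_0 + 4·M_1 + 1·M_2 = 6(Δ_1 - Δ_0) = -66
  1·M_1 + 4·M_2 + 1·M_3 = 6(Δ_2 - Δ_1) = 162
Natural end conditions: M_0 = M_3 = 0.
Hence M_0 = 0, M_1 = -142/5, M_2 = 238/5, M_3 = 0.
On [4, 5], s(x) = -6 - 28/15·(x - 4) + 119/5·(x - 4)² - 119/15·(x - 4)³.
With (x - 4) = 1/3: s(13/3) = -346/81.

-4.2716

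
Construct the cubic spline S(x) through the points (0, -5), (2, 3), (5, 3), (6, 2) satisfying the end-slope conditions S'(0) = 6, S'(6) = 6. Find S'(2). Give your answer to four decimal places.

Let σ_i = S''(x_i). Step sizes h_i = 2, 3, 1; slopes of the chords Δ_i = (y_(i+1) - y_i)/h_i = 4, 0, -1.
  2·σ_0 + 10·σ_1 + 3·σ_2 = 6(Δ_1 - Δ_0) = -24
  3·σ_1 + 8·σ_2 + 1·σ_3 = 6(Δ_2 - Δ_1) = -6
Clamped end conditions give two more equations: 2h_0·σ_0 + h_0·σ_1 = 6(Δ_0 - S'(0)) = -12 and h_2·σ_2 + 2h_2·σ_3 = 6(S'(6) - Δ_2) = 42.
Forward elimination and back-substitution give σ_0 = -33/13, σ_1 = -12/13, σ_2 = -42/13, σ_3 = 294/13.
On [2, 5], S'(x) = b_1 + 2c_1·(x - 2) + 3d_1·(x - 2)² with b_1 = Δ_1 - h_1(2σ_1 + σ_2)/6 = 33/13, c_1 = σ_1/2 = -6/13, d_1 = (σ_2 - σ_1)/(6h_1) = -5/39. So S'(2) = 33/13.

2.5385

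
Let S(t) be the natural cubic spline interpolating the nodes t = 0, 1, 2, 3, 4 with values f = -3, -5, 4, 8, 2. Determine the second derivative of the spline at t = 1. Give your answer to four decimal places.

Let M_i = S''(x_i). Step sizes h_i = 1, 1, 1, 1; slopes of the chords Δ_i = (y_(i+1) - y_i)/h_i = -2, 9, 4, -6.
  1·M_0 + 4·M_1 + 1·M_2 = 6(Δ_1 - Δ_0) = 66
  1·M_1 + 4·M_2 + 1·M_3 = 6(Δ_2 - Δ_1) = -30
  1·M_2 + 4·M_3 + 1·M_4 = 6(Δ_3 - Δ_2) = -60
Natural end conditions: M_0 = M_4 = 0.
Forward elimination and back-substitution give M_0 = 0, M_1 = 75/4, M_2 = -9, M_3 = -51/4, M_4 = 0.

18.7500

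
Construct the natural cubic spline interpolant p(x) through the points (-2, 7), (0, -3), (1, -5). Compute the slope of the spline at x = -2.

-6

Let M_i = p''(x_i). Step sizes h_i = 2, 1; slopes of the chords Δ_i = (y_(i+1) - y_i)/h_i = -5, -2.
  2·M_0 + 6·M_1 + 1·M_2 = 6(Δ_1 - Δ_0) = 18
Natural end conditions: M_0 = M_2 = 0.
Solving the tridiagonal system: M_0 = 0, M_1 = 3, M_2 = 0.
On [-2, 0], p'(x) = b_0 + 2c_0·(x + 2) + 3d_0·(x + 2)² with b_0 = Δ_0 - h_0(2M_0 + M_1)/6 = -6, c_0 = M_0/2 = 0, d_0 = (M_1 - M_0)/(6h_0) = 1/4. So p'(-2) = -6.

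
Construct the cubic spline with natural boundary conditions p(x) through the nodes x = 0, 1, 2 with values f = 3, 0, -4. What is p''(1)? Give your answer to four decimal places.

-1.5000

Write M_i for p''(x_i). With h_i = 1, 1 and divided differences Δ_i = -3, -4, the continuity of p' gives the tridiagonal system
  1·M_0 + 4·M_1 + 1·M_2 = 6(Δ_1 - Δ_0) = -6
Natural end conditions: M_0 = M_2 = 0.
Solving: M_0 = 0, M_1 = -3/2, M_2 = 0.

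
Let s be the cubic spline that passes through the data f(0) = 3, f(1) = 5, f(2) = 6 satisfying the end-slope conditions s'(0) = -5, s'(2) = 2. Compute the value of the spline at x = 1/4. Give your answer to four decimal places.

2.4688

Write σ_i for s''(x_i). With h_i = 1, 1 and divided differences Δ_i = 2, 1, the continuity of s' gives the tridiagonal system
  1·σ_0 + 4·σ_1 + 1·σ_2 = 6(Δ_1 - Δ_0) = -6
Clamped end conditions give two more equations: 2h_0·σ_0 + h_0·σ_1 = 6(Δ_0 - s'(0)) = 42 and h_1·σ_1 + 2h_1·σ_2 = 6(s'(2) - Δ_1) = 6.
Forward elimination and back-substitution give σ_0 = 26, σ_1 = -10, σ_2 = 8.
On [0, 1], s(x) = 3 - 5·x + 13·x² - 6·x³.
With x = 1/4: s(1/4) = 79/32.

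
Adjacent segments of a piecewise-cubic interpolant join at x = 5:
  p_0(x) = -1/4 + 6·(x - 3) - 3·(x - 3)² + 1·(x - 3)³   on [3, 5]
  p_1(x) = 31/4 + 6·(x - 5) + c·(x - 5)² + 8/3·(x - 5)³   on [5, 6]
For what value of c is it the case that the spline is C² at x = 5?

3

p_0''(x) = -6 + 6·(x - 3), so p_0''(5) = 6. On the right, p_1''(5) = 2c, so c = 3.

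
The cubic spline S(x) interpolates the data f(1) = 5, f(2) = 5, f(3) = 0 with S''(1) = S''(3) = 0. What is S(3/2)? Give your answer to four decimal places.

Put M_i = S'' at the i-th knot. Here h = (1, 1) and Δ = (0, -5), so the interior equations h_(i-1)·M_(i-1) + 2(h_(i-1)+h_i)·M_i + h_i·M_(i+1) = 6(Δ_i − Δ_(i-1)) read
  1·M_0 + 4·M_1 + 1·M_2 = 6(Δ_1 - Δ_0) = -30
Natural end conditions: M_0 = M_2 = 0.
Solving the tridiagonal system: M_0 = 0, M_1 = -15/2, M_2 = 0.
On [1, 2], S(x) = 5 + 5/4·(x - 1) + 0·(x - 1)² - 5/4·(x - 1)³.
With (x - 1) = 1/2: S(3/2) = 175/32.

5.4688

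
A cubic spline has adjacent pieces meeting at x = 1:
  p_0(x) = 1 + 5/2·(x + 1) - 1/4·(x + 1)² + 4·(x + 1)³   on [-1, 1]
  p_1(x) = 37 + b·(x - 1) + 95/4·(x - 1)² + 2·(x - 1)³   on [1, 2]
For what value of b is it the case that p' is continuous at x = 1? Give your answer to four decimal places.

49.5000

p_0'(x) = 5/2 - 1/2·(x + 1) + 12·(x + 1)², so p_0'(1) = 99/2. On the right, p_1'(1) = b, so b = 99/2.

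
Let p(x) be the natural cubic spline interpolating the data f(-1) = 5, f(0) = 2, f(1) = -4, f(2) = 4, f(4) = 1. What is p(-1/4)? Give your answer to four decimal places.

3.3700

Let M_i = p''(x_i). Step sizes h_i = 1, 1, 1, 2; slopes of the chords Δ_i = (y_(i+1) - y_i)/h_i = -3, -6, 8, -3/2.
  1·M_0 + 4·M_1 + 1·M_2 = 6(Δ_1 - Δ_0) = -18
  1·M_1 + 4·M_2 + 1·M_3 = 6(Δ_2 - Δ_1) = 84
  1·M_2 + 6·M_3 + 2·M_4 = 6(Δ_3 - Δ_2) = -57
Natural end conditions: M_0 = M_4 = 0.
Solving the tridiagonal system: M_0 = 0, M_1 = -975/86, M_2 = 1176/43, M_3 = -1209/86, M_4 = 0.
On [-1, 0], p(x) = 5 - 191/172·(x + 1) + 0·(x + 1)² - 325/172·(x + 1)³.
With (x + 1) = 3/4: p(-1/4) = 37097/11008.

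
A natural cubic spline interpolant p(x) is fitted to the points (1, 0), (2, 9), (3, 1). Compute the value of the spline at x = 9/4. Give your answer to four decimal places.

8.3945

Let m_i = p''(x_i). Step sizes h_i = 1, 1; slopes of the chords Δ_i = (y_(i+1) - y_i)/h_i = 9, -8.
  1·m_0 + 4·m_1 + 1·m_2 = 6(Δ_1 - Δ_0) = -102
Natural end conditions: m_0 = m_2 = 0.
Hence m_0 = 0, m_1 = -51/2, m_2 = 0.
On [2, 3], p(x) = 9 + 1/2·(x - 2) - 51/4·(x - 2)² + 17/4·(x - 2)³.
With (x - 2) = 1/4: p(9/4) = 2149/256.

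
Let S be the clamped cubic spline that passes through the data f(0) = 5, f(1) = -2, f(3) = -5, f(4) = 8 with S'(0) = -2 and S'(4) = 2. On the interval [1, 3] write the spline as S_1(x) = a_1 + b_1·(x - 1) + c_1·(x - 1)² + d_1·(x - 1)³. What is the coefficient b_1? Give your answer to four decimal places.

Let M_i = S''(x_i). Step sizes h_i = 1, 2, 1; slopes of the chords Δ_i = (y_(i+1) - y_i)/h_i = -7, -3/2, 13.
  1·M_0 + 6·M_1 + 2·M_2 = 6(Δ_1 - Δ_0) = 33
  2·M_1 + 6·M_2 + 1·M_3 = 6(Δ_2 - Δ_1) = 87
Clamped end conditions give two more equations: 2h_0·M_0 + h_0·M_1 = 6(Δ_0 - S'(0)) = -30 and h_2·M_2 + 2h_2·M_3 = 6(S'(4) - Δ_2) = -66.
Solving: M_0 = -541/35, M_1 = 32/35, M_2 = 752/35, M_3 = -1531/35.
On [1, 3], with S_1(x) = a_1 + b_1·(x - 1) + c_1·(x - 1)² + d_1·(x - 1)³: c_1 = M_1/2 = 16/35, d_1 = (M_2 - M_1)/(6h_1) = 12/7, b_1 = Δ_1 - h_1(2M_1 + M_2)/6 = -649/70.

-9.2714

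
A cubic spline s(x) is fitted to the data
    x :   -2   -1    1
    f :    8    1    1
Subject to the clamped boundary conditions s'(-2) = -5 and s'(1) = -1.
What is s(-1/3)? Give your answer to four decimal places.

-0.3827

Put m_i = s'' at the i-th knot. Here h = (1, 2) and Δ = (-7, 0), so the interior equations h_(i-1)·m_(i-1) + 2(h_(i-1)+h_i)·m_i + h_i·m_(i+1) = 6(Δ_i − Δ_(i-1)) read
  1·m_0 + 6·m_1 + 2·m_2 = 6(Δ_1 - Δ_0) = 42
Clamped end conditions give two more equations: 2h_0·m_0 + h_0·m_1 = 6(Δ_0 - s'(-2)) = -12 and h_1·m_1 + 2h_1·m_2 = 6(s'(1) - Δ_1) = -6.
Forward elimination and back-substitution give m_0 = -35/3, m_1 = 34/3, m_2 = -43/6.
On [-1, 1], s(x) = 1 - 31/6·(x + 1) + 17/3·(x + 1)² - 37/24·(x + 1)³.
With (x + 1) = 2/3: s(-1/3) = -31/81.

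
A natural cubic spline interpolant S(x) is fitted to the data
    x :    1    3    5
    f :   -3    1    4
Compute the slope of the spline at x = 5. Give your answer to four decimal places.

With M_i denoting the second derivative at x_i, h_i = 2, 2, and Δ_i = (y_(i+1) − y_i)/h_i = 2, 3/2:
  2·M_0 + 8·M_1 + 2·M_2 = 6(Δ_1 - Δ_0) = -3
Natural end conditions: M_0 = M_2 = 0.
Forward elimination and back-substitution give M_0 = 0, M_1 = -3/8, M_2 = 0.
On [3, 5], S'(x) = b_1 + 2c_1·(x - 3) + 3d_1·(x - 3)² with b_1 = Δ_1 - h_1(2M_1 + M_2)/6 = 7/4, c_1 = M_1/2 = -3/16, d_1 = (M_2 - M_1)/(6h_1) = 1/32. So S'(5) = 11/8.

1.3750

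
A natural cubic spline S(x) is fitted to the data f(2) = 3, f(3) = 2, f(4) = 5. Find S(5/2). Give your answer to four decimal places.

2.1250

Write σ_i for S''(x_i). With h_i = 1, 1 and divided differences Δ_i = -1, 3, the continuity of S' gives the tridiagonal system
  1·σ_0 + 4·σ_1 + 1·σ_2 = 6(Δ_1 - Δ_0) = 24
Natural end conditions: σ_0 = σ_2 = 0.
Solving: σ_0 = 0, σ_1 = 6, σ_2 = 0.
On [2, 3], S(x) = 3 - 2·(x - 2) + 0·(x - 2)² + 1·(x - 2)³.
With (x - 2) = 1/2: S(5/2) = 17/8.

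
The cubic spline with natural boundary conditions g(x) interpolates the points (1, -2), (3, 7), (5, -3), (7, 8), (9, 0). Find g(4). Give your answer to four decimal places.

Let m_i = g''(x_i). Step sizes h_i = 2, 2, 2, 2; slopes of the chords Δ_i = (y_(i+1) - y_i)/h_i = 9/2, -5, 11/2, -4.
  2·m_0 + 8·m_1 + 2·m_2 = 6(Δ_1 - Δ_0) = -57
  2·m_1 + 8·m_2 + 2·m_3 = 6(Δ_2 - Δ_1) = 63
  2·m_2 + 8·m_3 + 2·m_4 = 6(Δ_3 - Δ_2) = -57
Natural end conditions: m_0 = m_4 = 0.
Solving: m_0 = 0, m_1 = -291/28, m_2 = 183/14, m_3 = -291/28, m_4 = 0.
On [3, 5], g(x) = 7 - 17/7·(x - 3) - 291/56·(x - 3)² + 219/112·(x - 3)³.
With (x - 3) = 1: g(4) = 149/112.

1.3304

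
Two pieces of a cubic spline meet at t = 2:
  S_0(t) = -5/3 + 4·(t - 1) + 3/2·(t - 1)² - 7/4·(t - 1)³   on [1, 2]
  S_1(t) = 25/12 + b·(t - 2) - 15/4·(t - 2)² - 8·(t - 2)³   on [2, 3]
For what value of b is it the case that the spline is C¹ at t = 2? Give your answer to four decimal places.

1.7500

S_0'(t) = 4 + 3·(t - 1) - 21/4·(t - 1)², so S_0'(2) = 7/4. On the right, S_1'(2) = b, so b = 7/4.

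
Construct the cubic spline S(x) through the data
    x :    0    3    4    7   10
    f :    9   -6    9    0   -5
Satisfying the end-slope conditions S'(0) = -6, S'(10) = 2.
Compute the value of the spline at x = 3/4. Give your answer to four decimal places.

With M_i denoting the second derivative at x_i, h_i = 3, 1, 3, 3, and Δ_i = (y_(i+1) − y_i)/h_i = -5, 15, -3, -5/3:
  3·M_0 + 8·M_1 + 1·M_2 = 6(Δ_1 - Δ_0) = 120
  1·M_1 + 8·M_2 + 3·M_3 = 6(Δ_2 - Δ_1) = -108
  3·M_2 + 12·M_3 + 3·M_4 = 6(Δ_3 - Δ_2) = 8
Clamped end conditions give two more equations: 2h_0·M_0 + h_0·M_1 = 6(Δ_0 - S'(0)) = 6 and h_3·M_3 + 2h_3·M_4 = 6(S'(10) - Δ_3) = 22.
Hence M_0 = -497/53, M_1 = 1100/53, M_2 = -949/53, M_3 = 256/53, M_4 = 199/159.
On [0, 3], S(x) = 9 - 6·x - 497/106·x² + 1597/954·x³.
With x = 3/4: S(3/4) = 17427/6784.

2.5688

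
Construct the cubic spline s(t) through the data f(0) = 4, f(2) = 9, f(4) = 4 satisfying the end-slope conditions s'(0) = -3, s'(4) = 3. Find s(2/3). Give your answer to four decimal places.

4.4074

With M_i denoting the second derivative at x_i, h_i = 2, 2, and Δ_i = (y_(i+1) − y_i)/h_i = 5/2, -5/2:
  2·M_0 + 8·M_1 + 2·M_2 = 6(Δ_1 - Δ_0) = -30
Clamped end conditions give two more equations: 2h_0·M_0 + h_0·M_1 = 6(Δ_0 - s'(0)) = 33 and h_1·M_1 + 2h_1·M_2 = 6(s'(4) - Δ_1) = 33.
Solving: M_0 = 27/2, M_1 = -21/2, M_2 = 27/2.
On [0, 2], s(t) = 4 - 3·t + 27/4·t² - 2·t³.
With t = 2/3: s(2/3) = 119/27.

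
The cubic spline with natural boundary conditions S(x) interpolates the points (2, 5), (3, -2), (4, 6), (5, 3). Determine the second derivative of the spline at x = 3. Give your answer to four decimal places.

Put M_i = S'' at the i-th knot. Here h = (1, 1, 1) and Δ = (-7, 8, -3), so the interior equations h_(i-1)·M_(i-1) + 2(h_(i-1)+h_i)·M_i + h_i·M_(i+1) = 6(Δ_i − Δ_(i-1)) read
  1·M_0 + 4·M_1 + 1·M_2 = 6(Δ_1 - Δ_0) = 90
  1·M_1 + 4·M_2 + 1·M_3 = 6(Δ_2 - Δ_1) = -66
Natural end conditions: M_0 = M_3 = 0.
Forward elimination and back-substitution give M_0 = 0, M_1 = 142/5, M_2 = -118/5, M_3 = 0.

28.4000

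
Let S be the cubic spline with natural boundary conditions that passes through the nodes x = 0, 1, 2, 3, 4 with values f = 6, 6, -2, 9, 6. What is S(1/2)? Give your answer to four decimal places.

With M_i denoting the second derivative at x_i, h_i = 1, 1, 1, 1, and Δ_i = (y_(i+1) − y_i)/h_i = 0, -8, 11, -3:
  1·M_0 + 4·M_1 + 1·M_2 = 6(Δ_1 - Δ_0) = -48
  1·M_1 + 4·M_2 + 1·M_3 = 6(Δ_2 - Δ_1) = 114
  1·M_2 + 4·M_3 + 1·M_4 = 6(Δ_3 - Δ_2) = -84
Natural end conditions: M_0 = M_4 = 0.
Solving the tridiagonal system: M_0 = 0, M_1 = -45/2, M_2 = 42, M_3 = -63/2, M_4 = 0.
On [0, 1], S(x) = 6 + 15/4·x + 0·x² - 15/4·x³.
With x = 1/2: S(1/2) = 237/32.

7.4063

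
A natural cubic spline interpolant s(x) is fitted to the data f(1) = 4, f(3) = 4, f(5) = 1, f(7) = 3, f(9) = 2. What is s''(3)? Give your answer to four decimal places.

Write m_i for s''(x_i). With h_i = 2, 2, 2, 2 and divided differences Δ_i = 0, -3/2, 1, -1/2, the continuity of s' gives the tridiagonal system
  2·m_0 + 8·m_1 + 2·m_2 = 6(Δ_1 - Δ_0) = -9
  2·m_1 + 8·m_2 + 2·m_3 = 6(Δ_2 - Δ_1) = 15
  2·m_2 + 8·m_3 + 2·m_4 = 6(Δ_3 - Δ_2) = -9
Natural end conditions: m_0 = m_4 = 0.
Solving: m_0 = 0, m_1 = -51/28, m_2 = 39/14, m_3 = -51/28, m_4 = 0.

-1.8214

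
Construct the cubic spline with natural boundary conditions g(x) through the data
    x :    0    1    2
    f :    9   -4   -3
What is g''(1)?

21

Put M_i = g'' at the i-th knot. Here h = (1, 1) and Δ = (-13, 1), so the interior equations h_(i-1)·M_(i-1) + 2(h_(i-1)+h_i)·M_i + h_i·M_(i+1) = 6(Δ_i − Δ_(i-1)) read
  1·M_0 + 4·M_1 + 1·M_2 = 6(Δ_1 - Δ_0) = 84
Natural end conditions: M_0 = M_2 = 0.
Solving: M_0 = 0, M_1 = 21, M_2 = 0.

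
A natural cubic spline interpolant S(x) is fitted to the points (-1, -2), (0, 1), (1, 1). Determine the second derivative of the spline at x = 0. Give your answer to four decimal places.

Write M_i for S''(x_i). With h_i = 1, 1 and divided differences Δ_i = 3, 0, the continuity of S' gives the tridiagonal system
  1·M_0 + 4·M_1 + 1·M_2 = 6(Δ_1 - Δ_0) = -18
Natural end conditions: M_0 = M_2 = 0.
Forward elimination and back-substitution give M_0 = 0, M_1 = -9/2, M_2 = 0.

-4.5000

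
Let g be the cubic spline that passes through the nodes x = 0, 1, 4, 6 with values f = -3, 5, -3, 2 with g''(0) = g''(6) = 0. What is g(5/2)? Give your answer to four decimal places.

3.3213

Let M_i = g''(x_i). Step sizes h_i = 1, 3, 2; slopes of the chords Δ_i = (y_(i+1) - y_i)/h_i = 8, -8/3, 5/2.
  1·M_0 + 8·M_1 + 3·M_2 = 6(Δ_1 - Δ_0) = -64
  3·M_1 + 10·M_2 + 2·M_3 = 6(Δ_2 - Δ_1) = 31
Natural end conditions: M_0 = M_3 = 0.
Hence M_0 = 0, M_1 = -733/71, M_2 = 440/71, M_3 = 0.
On [1, 4], g(x) = 5 + 971/213·(x - 1) - 733/142·(x - 1)² + 391/426·(x - 1)³.
With (x - 1) = 3/2: g(5/2) = 3773/1136.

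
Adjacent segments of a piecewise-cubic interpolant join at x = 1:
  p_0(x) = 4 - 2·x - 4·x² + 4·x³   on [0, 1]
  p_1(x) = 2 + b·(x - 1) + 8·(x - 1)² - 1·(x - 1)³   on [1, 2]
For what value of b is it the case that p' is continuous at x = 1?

2

p_0'(x) = -2 - 8·x + 12·x², so p_0'(1) = 2. On the right, p_1'(1) = b, so b = 2.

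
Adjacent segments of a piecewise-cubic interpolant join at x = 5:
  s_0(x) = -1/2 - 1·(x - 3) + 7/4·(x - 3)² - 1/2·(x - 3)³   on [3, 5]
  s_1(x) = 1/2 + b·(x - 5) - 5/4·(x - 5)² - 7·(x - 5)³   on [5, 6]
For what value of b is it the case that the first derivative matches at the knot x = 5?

s_0'(x) = -1 + 7/2·(x - 3) - 3/2·(x - 3)², so s_0'(5) = 0. On the right, s_1'(5) = b, so b = 0.

0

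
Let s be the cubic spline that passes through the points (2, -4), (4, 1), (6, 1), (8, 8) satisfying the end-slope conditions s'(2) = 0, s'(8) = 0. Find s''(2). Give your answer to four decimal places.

6.2000

Write m_i for s''(x_i). With h_i = 2, 2, 2 and divided differences Δ_i = 5/2, 0, 7/2, the continuity of s' gives the tridiagonal system
  2·m_0 + 8·m_1 + 2·m_2 = 6(Δ_1 - Δ_0) = -15
  2·m_1 + 8·m_2 + 2·m_3 = 6(Δ_2 - Δ_1) = 21
Clamped end conditions give two more equations: 2h_0·m_0 + h_0·m_1 = 6(Δ_0 - s'(2)) = 15 and h_2·m_2 + 2h_2·m_3 = 6(s'(8) - Δ_2) = -21.
Solving: m_0 = 31/5, m_1 = -49/10, m_2 = 59/10, m_3 = -41/5.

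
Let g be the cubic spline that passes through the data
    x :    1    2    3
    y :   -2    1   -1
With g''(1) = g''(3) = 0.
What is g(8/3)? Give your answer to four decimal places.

0.0370

Put M_i = g'' at the i-th knot. Here h = (1, 1) and Δ = (3, -2), so the interior equations h_(i-1)·M_(i-1) + 2(h_(i-1)+h_i)·M_i + h_i·M_(i+1) = 6(Δ_i − Δ_(i-1)) read
  1·M_0 + 4·M_1 + 1·M_2 = 6(Δ_1 - Δ_0) = -30
Natural end conditions: M_0 = M_2 = 0.
Solving: M_0 = 0, M_1 = -15/2, M_2 = 0.
On [2, 3], g(x) = 1 + 1/2·(x - 2) - 15/4·(x - 2)² + 5/4·(x - 2)³.
With (x - 2) = 2/3: g(8/3) = 1/27.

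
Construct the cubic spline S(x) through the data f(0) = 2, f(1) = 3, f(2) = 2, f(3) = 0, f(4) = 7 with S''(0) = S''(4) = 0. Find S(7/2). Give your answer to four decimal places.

2.5826

With M_i denoting the second derivative at x_i, h_i = 1, 1, 1, 1, and Δ_i = (y_(i+1) − y_i)/h_i = 1, -1, -2, 7:
  1·M_0 + 4·M_1 + 1·M_2 = 6(Δ_1 - Δ_0) = -12
  1·M_1 + 4·M_2 + 1·M_3 = 6(Δ_2 - Δ_1) = -6
  1·M_2 + 4·M_3 + 1·M_4 = 6(Δ_3 - Δ_2) = 54
Natural end conditions: M_0 = M_4 = 0.
Solving: M_0 = 0, M_1 = -51/28, M_2 = -33/7, M_3 = 411/28, M_4 = 0.
On [3, 4], S(x) = 0 + 59/28·(x - 3) + 411/56·(x - 3)² - 137/56·(x - 3)³.
With (x - 3) = 1/2: S(7/2) = 1157/448.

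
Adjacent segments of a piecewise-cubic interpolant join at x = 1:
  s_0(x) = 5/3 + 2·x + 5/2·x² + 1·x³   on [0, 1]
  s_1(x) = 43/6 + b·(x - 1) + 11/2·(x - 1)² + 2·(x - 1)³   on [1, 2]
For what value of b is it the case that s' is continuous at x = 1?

10

s_0'(x) = 2 + 5·x + 3·x², so s_0'(1) = 10. On the right, s_1'(1) = b, so b = 10.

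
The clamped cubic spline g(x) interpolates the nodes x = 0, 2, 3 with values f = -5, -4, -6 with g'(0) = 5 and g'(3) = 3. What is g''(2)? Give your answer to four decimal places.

With σ_i denoting the second derivative at x_i, h_i = 2, 1, and Δ_i = (y_(i+1) − y_i)/h_i = 1/2, -2:
  2·σ_0 + 6·σ_1 + 1·σ_2 = 6(Δ_1 - Δ_0) = -15
Clamped end conditions give two more equations: 2h_0·σ_0 + h_0·σ_1 = 6(Δ_0 - g'(0)) = -27 and h_1·σ_1 + 2h_1·σ_2 = 6(g'(3) - Δ_1) = 30.
Solving: σ_0 = -59/12, σ_1 = -11/3, σ_2 = 101/6.

-3.6667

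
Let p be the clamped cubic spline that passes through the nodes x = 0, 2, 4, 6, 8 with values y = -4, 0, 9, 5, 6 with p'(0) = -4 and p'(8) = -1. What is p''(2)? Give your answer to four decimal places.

Put M_i = p'' at the i-th knot. Here h = (2, 2, 2, 2) and Δ = (2, 9/2, -2, 1/2), so the interior equations h_(i-1)·M_(i-1) + 2(h_(i-1)+h_i)·M_i + h_i·M_(i+1) = 6(Δ_i − Δ_(i-1)) read
  2·M_0 + 8·M_1 + 2·M_2 = 6(Δ_1 - Δ_0) = 15
  2·M_1 + 8·M_2 + 2·M_3 = 6(Δ_2 - Δ_1) = -39
  2·M_2 + 8·M_3 + 2·M_4 = 6(Δ_3 - Δ_2) = 15
Clamped end conditions give two more equations: 2h_0·M_0 + h_0·M_1 = 6(Δ_0 - p'(0)) = 36 and h_3·M_3 + 2h_3·M_4 = 6(p'(8) - Δ_3) = -9.
Solving the tridiagonal system: M_0 = 465/56, M_1 = 39/28, M_2 = -51/8, M_3 = 129/28, M_4 = -255/56.

1.3929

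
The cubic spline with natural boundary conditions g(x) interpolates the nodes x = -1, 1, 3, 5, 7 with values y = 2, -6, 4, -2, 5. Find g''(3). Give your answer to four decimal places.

-10.1786

Write σ_i for g''(x_i). With h_i = 2, 2, 2, 2 and divided differences Δ_i = -4, 5, -3, 7/2, the continuity of g' gives the tridiagonal system
  2·σ_0 + 8·σ_1 + 2·σ_2 = 6(Δ_1 - Δ_0) = 54
  2·σ_1 + 8·σ_2 + 2·σ_3 = 6(Δ_2 - Δ_1) = -48
  2·σ_2 + 8·σ_3 + 2·σ_4 = 6(Δ_3 - Δ_2) = 39
Natural end conditions: σ_0 = σ_4 = 0.
Solving the tridiagonal system: σ_0 = 0, σ_1 = 1041/112, σ_2 = -285/28, σ_3 = 831/112, σ_4 = 0.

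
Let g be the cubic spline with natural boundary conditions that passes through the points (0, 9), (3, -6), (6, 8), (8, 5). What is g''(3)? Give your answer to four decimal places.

6.2252

With M_i denoting the second derivative at x_i, h_i = 3, 3, 2, and Δ_i = (y_(i+1) − y_i)/h_i = -5, 14/3, -3/2:
  3·M_0 + 12·M_1 + 3·M_2 = 6(Δ_1 - Δ_0) = 58
  3·M_1 + 10·M_2 + 2·M_3 = 6(Δ_2 - Δ_1) = -37
Natural end conditions: M_0 = M_3 = 0.
Hence M_0 = 0, M_1 = 691/111, M_2 = -206/37, M_3 = 0.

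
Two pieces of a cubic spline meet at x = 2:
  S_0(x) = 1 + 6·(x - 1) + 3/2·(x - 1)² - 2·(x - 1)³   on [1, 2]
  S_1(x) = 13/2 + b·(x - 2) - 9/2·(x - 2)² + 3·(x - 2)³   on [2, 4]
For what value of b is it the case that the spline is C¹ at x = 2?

S_0'(x) = 6 + 3·(x - 1) - 6·(x - 1)², so S_0'(2) = 3. On the right, S_1'(2) = b, so b = 3.

3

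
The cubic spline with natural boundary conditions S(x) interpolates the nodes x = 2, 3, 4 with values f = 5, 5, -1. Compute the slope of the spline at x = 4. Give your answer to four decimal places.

Put m_i = S'' at the i-th knot. Here h = (1, 1) and Δ = (0, -6), so the interior equations h_(i-1)·m_(i-1) + 2(h_(i-1)+h_i)·m_i + h_i·m_(i+1) = 6(Δ_i − Δ_(i-1)) read
  1·m_0 + 4·m_1 + 1·m_2 = 6(Δ_1 - Δ_0) = -36
Natural end conditions: m_0 = m_2 = 0.
Forward elimination and back-substitution give m_0 = 0, m_1 = -9, m_2 = 0.
On [3, 4], S'(x) = b_1 + 2c_1·(x - 3) + 3d_1·(x - 3)² with b_1 = Δ_1 - h_1(2m_1 + m_2)/6 = -3, c_1 = m_1/2 = -9/2, d_1 = (m_2 - m_1)/(6h_1) = 3/2. So S'(4) = -15/2.

-7.5000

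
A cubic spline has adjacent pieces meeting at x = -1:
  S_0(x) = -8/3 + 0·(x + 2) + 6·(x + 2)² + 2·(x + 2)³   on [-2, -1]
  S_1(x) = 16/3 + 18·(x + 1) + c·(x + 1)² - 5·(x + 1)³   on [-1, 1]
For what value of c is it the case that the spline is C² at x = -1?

S_0''(x) = 12 + 12·(x + 2), so S_0''(-1) = 24. On the right, S_1''(-1) = 2c, so c = 12.

12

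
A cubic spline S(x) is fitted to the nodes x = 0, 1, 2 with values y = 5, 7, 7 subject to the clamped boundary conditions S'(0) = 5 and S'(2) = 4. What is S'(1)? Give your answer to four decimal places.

Write M_i for S''(x_i). With h_i = 1, 1 and divided differences Δ_i = 2, 0, the continuity of S' gives the tridiagonal system
  1·M_0 + 4·M_1 + 1·M_2 = 6(Δ_1 - Δ_0) = -12
Clamped end conditions give two more equations: 2h_0·M_0 + h_0·M_1 = 6(Δ_0 - S'(0)) = -18 and h_1·M_1 + 2h_1·M_2 = 6(S'(2) - Δ_1) = 24.
Solving: M_0 = -13/2, M_1 = -5, M_2 = 29/2.
On [1, 2], S'(x) = b_1 + 2c_1·(x - 1) + 3d_1·(x - 1)² with b_1 = Δ_1 - h_1(2M_1 + M_2)/6 = -3/4, c_1 = M_1/2 = -5/2, d_1 = (M_2 - M_1)/(6h_1) = 13/4. So S'(1) = -3/4.

-0.7500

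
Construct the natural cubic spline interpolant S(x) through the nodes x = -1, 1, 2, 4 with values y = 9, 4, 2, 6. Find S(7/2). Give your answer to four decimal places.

With σ_i denoting the second derivative at x_i, h_i = 2, 1, 2, and Δ_i = (y_(i+1) − y_i)/h_i = -5/2, -2, 2:
  2·σ_0 + 6·σ_1 + 1·σ_2 = 6(Δ_1 - Δ_0) = 3
  1·σ_1 + 6·σ_2 + 2·σ_3 = 6(Δ_2 - Δ_1) = 24
Natural end conditions: σ_0 = σ_3 = 0.
Solving the tridiagonal system: σ_0 = 0, σ_1 = -6/35, σ_2 = 141/35, σ_3 = 0.
On [2, 4], S(x) = 2 - 24/35·(x - 2) + 141/70·(x - 2)² - 47/140·(x - 2)³.
With (x - 2) = 3/2: S(7/2) = 979/224.

4.3705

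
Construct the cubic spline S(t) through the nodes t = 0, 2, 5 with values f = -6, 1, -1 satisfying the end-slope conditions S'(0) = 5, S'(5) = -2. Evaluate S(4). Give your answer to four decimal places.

Let M_i = S''(x_i). Step sizes h_i = 2, 3; slopes of the chords Δ_i = (y_(i+1) - y_i)/h_i = 7/2, -2/3.
  2·M_0 + 10·M_1 + 3·M_2 = 6(Δ_1 - Δ_0) = -25
Clamped end conditions give two more equations: 2h_0·M_0 + h_0·M_1 = 6(Δ_0 - S'(0)) = -9 and h_1·M_1 + 2h_1·M_2 = 6(S'(5) - Δ_1) = -8.
Hence M_0 = -23/20, M_1 = -11/5, M_2 = -7/30.
On [2, 5], S(t) = 1 + 33/20·(t - 2) - 11/10·(t - 2)² + 59/540·(t - 2)³.
With (t - 2) = 2: S(4) = 209/270.

0.7741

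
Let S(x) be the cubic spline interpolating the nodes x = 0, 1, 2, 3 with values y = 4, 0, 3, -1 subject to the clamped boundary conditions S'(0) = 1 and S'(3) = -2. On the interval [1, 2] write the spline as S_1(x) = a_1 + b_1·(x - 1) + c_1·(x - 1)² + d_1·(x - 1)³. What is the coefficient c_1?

Put σ_i = S'' at the i-th knot. Here h = (1, 1, 1) and Δ = (-4, 3, -4), so the interior equations h_(i-1)·σ_(i-1) + 2(h_(i-1)+h_i)·σ_i + h_i·σ_(i+1) = 6(Δ_i − Δ_(i-1)) read
  1·σ_0 + 4·σ_1 + 1·σ_2 = 6(Δ_1 - Δ_0) = 42
  1·σ_1 + 4·σ_2 + 1·σ_3 = 6(Δ_2 - Δ_1) = -42
Clamped end conditions give two more equations: 2h_0·σ_0 + h_0·σ_1 = 6(Δ_0 - S'(0)) = -30 and h_2·σ_2 + 2h_2·σ_3 = 6(S'(3) - Δ_2) = 12.
Forward elimination and back-substitution give σ_0 = -26, σ_1 = 22, σ_2 = -20, σ_3 = 16.
On [1, 2], with S_1(x) = a_1 + b_1·(x - 1) + c_1·(x - 1)² + d_1·(x - 1)³: c_1 = σ_1/2 = 11, d_1 = (σ_2 - σ_1)/(6h_1) = -7, b_1 = Δ_1 - h_1(2σ_1 + σ_2)/6 = -1.

11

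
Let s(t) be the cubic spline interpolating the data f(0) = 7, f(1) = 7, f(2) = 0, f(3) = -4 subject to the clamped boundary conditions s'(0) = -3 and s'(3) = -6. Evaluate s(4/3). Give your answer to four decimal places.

Let M_i = s''(x_i). Step sizes h_i = 1, 1, 1; slopes of the chords Δ_i = (y_(i+1) - y_i)/h_i = 0, -7, -4.
  1·M_0 + 4·M_1 + 1·M_2 = 6(Δ_1 - Δ_0) = -42
  1·M_1 + 4·M_2 + 1·M_3 = 6(Δ_2 - Δ_1) = 18
Clamped end conditions give two more equations: 2h_0·M_0 + h_0·M_1 = 6(Δ_0 - s'(0)) = 18 and h_2·M_2 + 2h_2·M_3 = 6(s'(3) - Δ_2) = -12.
Solving the tridiagonal system: M_0 = 18, M_1 = -18, M_2 = 12, M_3 = -12.
On [1, 2], s(t) = 7 - 3·(t - 1) - 9·(t - 1)² + 5·(t - 1)³.
With (t - 1) = 1/3: s(4/3) = 140/27.

5.1852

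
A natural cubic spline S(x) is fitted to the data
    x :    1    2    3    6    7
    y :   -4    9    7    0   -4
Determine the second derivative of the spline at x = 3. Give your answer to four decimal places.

3.6604

With σ_i denoting the second derivative at x_i, h_i = 1, 1, 3, 1, and Δ_i = (y_(i+1) − y_i)/h_i = 13, -2, -7/3, -4:
  1·σ_0 + 4·σ_1 + 1·σ_2 = 6(Δ_1 - Δ_0) = -90
  1·σ_1 + 8·σ_2 + 3·σ_3 = 6(Δ_2 - Δ_1) = -2
  3·σ_2 + 8·σ_3 + 1·σ_4 = 6(Δ_3 - Δ_2) = -10
Natural end conditions: σ_0 = σ_4 = 0.
Forward elimination and back-substitution give σ_0 = 0, σ_1 = -1241/53, σ_2 = 194/53, σ_3 = -139/53, σ_4 = 0.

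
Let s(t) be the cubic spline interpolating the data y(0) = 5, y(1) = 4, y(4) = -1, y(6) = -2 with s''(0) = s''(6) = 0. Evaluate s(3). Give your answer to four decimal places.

Put σ_i = s'' at the i-th knot. Here h = (1, 3, 2) and Δ = (-1, -5/3, -1/2), so the interior equations h_(i-1)·σ_(i-1) + 2(h_(i-1)+h_i)·σ_i + h_i·σ_(i+1) = 6(Δ_i − Δ_(i-1)) read
  1·σ_0 + 8·σ_1 + 3·σ_2 = 6(Δ_1 - Δ_0) = -4
  3·σ_1 + 10·σ_2 + 2·σ_3 = 6(Δ_2 - Δ_1) = 7
Natural end conditions: σ_0 = σ_3 = 0.
Solving the tridiagonal system: σ_0 = 0, σ_1 = -61/71, σ_2 = 68/71, σ_3 = 0.
On [1, 4], s(t) = 4 - 274/213·(t - 1) - 61/142·(t - 1)² + 43/426·(t - 1)³.
With (t - 1) = 2: s(3) = 110/213.

0.5164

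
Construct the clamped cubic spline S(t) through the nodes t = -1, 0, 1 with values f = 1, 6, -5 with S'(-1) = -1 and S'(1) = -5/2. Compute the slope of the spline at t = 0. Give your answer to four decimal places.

Write M_i for S''(x_i). With h_i = 1, 1 and divided differences Δ_i = 5, -11, the continuity of S' gives the tridiagonal system
  1·M_0 + 4·M_1 + 1·M_2 = 6(Δ_1 - Δ_0) = -96
Clamped end conditions give two more equations: 2h_0·M_0 + h_0·M_1 = 6(Δ_0 - S'(-1)) = 36 and h_1·M_1 + 2h_1·M_2 = 6(S'(1) - Δ_1) = 51.
Forward elimination and back-substitution give M_0 = 165/4, M_1 = -93/2, M_2 = 195/4.
On [0, 1], S'(t) = b_1 + 2c_1·t + 3d_1·t² with b_1 = Δ_1 - h_1(2M_1 + M_2)/6 = -29/8, c_1 = M_1/2 = -93/4, d_1 = (M_2 - M_1)/(6h_1) = 127/8. So S'(0) = -29/8.

-3.6250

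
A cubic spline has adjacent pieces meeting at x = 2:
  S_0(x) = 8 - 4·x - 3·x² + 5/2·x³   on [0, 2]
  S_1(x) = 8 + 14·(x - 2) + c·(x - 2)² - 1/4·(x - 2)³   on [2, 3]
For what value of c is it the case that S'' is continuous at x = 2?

12

S_0''(x) = -6 + 15·x, so S_0''(2) = 24. On the right, S_1''(2) = 2c, so c = 12.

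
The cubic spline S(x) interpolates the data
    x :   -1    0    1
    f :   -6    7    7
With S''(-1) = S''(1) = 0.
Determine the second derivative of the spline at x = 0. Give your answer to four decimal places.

-19.5000

With M_i denoting the second derivative at x_i, h_i = 1, 1, and Δ_i = (y_(i+1) − y_i)/h_i = 13, 0:
  1·M_0 + 4·M_1 + 1·M_2 = 6(Δ_1 - Δ_0) = -78
Natural end conditions: M_0 = M_2 = 0.
Forward elimination and back-substitution give M_0 = 0, M_1 = -39/2, M_2 = 0.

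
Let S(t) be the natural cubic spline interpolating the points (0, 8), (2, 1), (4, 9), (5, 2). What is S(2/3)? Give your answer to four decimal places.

3.8620

With σ_i denoting the second derivative at x_i, h_i = 2, 2, 1, and Δ_i = (y_(i+1) − y_i)/h_i = -7/2, 4, -7:
  2·σ_0 + 8·σ_1 + 2·σ_2 = 6(Δ_1 - Δ_0) = 45
  2·σ_1 + 6·σ_2 + 1·σ_3 = 6(Δ_2 - Δ_1) = -66
Natural end conditions: σ_0 = σ_3 = 0.
Forward elimination and back-substitution give σ_0 = 0, σ_1 = 201/22, σ_2 = -309/22, σ_3 = 0.
On [0, 2], S(t) = 8 - 72/11·t + 0·t² + 67/88·t³.
With t = 2/3: S(2/3) = 1147/297.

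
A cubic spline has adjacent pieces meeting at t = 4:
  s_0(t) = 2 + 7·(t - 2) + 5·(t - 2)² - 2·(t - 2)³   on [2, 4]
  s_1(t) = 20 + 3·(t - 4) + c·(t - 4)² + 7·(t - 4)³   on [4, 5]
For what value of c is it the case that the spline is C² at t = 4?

-7

s_0''(t) = 10 - 12·(t - 2), so s_0''(4) = -14. On the right, s_1''(4) = 2c, so c = -7.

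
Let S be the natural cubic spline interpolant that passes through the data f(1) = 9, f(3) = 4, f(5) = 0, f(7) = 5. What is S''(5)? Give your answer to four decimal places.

Let M_i = S''(x_i). Step sizes h_i = 2, 2, 2; slopes of the chords Δ_i = (y_(i+1) - y_i)/h_i = -5/2, -2, 5/2.
  2·M_0 + 8·M_1 + 2·M_2 = 6(Δ_1 - Δ_0) = 3
  2·M_1 + 8·M_2 + 2·M_3 = 6(Δ_2 - Δ_1) = 27
Natural end conditions: M_0 = M_3 = 0.
Hence M_0 = 0, M_1 = -1/2, M_2 = 7/2, M_3 = 0.

3.5000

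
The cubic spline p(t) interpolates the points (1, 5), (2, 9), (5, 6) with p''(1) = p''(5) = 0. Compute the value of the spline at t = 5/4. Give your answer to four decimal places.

Let M_i = p''(x_i). Step sizes h_i = 1, 3; slopes of the chords Δ_i = (y_(i+1) - y_i)/h_i = 4, -1.
  1·M_0 + 8·M_1 + 3·M_2 = 6(Δ_1 - Δ_0) = -30
Natural end conditions: M_0 = M_2 = 0.
Solving the tridiagonal system: M_0 = 0, M_1 = -15/4, M_2 = 0.
On [1, 2], p(t) = 5 + 37/8·(t - 1) + 0·(t - 1)² - 5/8·(t - 1)³.
With (t - 1) = 1/4: p(5/4) = 3147/512.

6.1465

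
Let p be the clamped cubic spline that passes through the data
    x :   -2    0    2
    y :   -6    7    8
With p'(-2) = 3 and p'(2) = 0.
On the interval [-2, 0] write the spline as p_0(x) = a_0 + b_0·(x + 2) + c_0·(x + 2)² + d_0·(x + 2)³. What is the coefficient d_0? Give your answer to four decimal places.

-1.3750

Put m_i = p'' at the i-th knot. Here h = (2, 2) and Δ = (13/2, 1/2), so the interior equations h_(i-1)·m_(i-1) + 2(h_(i-1)+h_i)·m_i + h_i·m_(i+1) = 6(Δ_i − Δ_(i-1)) read
  2·m_0 + 8·m_1 + 2·m_2 = 6(Δ_1 - Δ_0) = -36
Clamped end conditions give two more equations: 2h_0·m_0 + h_0·m_1 = 6(Δ_0 - p'(-2)) = 21 and h_1·m_1 + 2h_1·m_2 = 6(p'(2) - Δ_1) = -3.
Hence m_0 = 9, m_1 = -15/2, m_2 = 3.
On [-2, 0], with p_0(x) = a_0 + b_0·(x + 2) + c_0·(x + 2)² + d_0·(x + 2)³: c_0 = m_0/2 = 9/2, d_0 = (m_1 - m_0)/(6h_0) = -11/8, b_0 = Δ_0 - h_0(2m_0 + m_1)/6 = 3.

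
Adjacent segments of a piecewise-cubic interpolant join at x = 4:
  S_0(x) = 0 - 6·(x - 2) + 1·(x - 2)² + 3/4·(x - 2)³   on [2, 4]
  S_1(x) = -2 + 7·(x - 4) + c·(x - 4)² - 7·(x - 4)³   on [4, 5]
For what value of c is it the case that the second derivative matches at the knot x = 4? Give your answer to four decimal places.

5.5000

S_0''(x) = 2 + 9/2·(x - 2), so S_0''(4) = 11. On the right, S_1''(4) = 2c, so c = 11/2.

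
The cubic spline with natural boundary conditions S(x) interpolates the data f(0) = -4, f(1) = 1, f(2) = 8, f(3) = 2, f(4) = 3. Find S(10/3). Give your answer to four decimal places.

Write m_i for S''(x_i). With h_i = 1, 1, 1, 1 and divided differences Δ_i = 5, 7, -6, 1, the continuity of S' gives the tridiagonal system
  1·m_0 + 4·m_1 + 1·m_2 = 6(Δ_1 - Δ_0) = 12
  1·m_1 + 4·m_2 + 1·m_3 = 6(Δ_2 - Δ_1) = -78
  1·m_2 + 4·m_3 + 1·m_4 = 6(Δ_3 - Δ_2) = 42
Natural end conditions: m_0 = m_4 = 0.
Hence m_0 = 0, m_1 = 267/28, m_2 = -183/7, m_3 = 477/28, m_4 = 0.
On [3, 4], S(x) = 2 - 131/28·(x - 3) + 477/56·(x - 3)² - 159/56·(x - 3)³.
With (x - 3) = 1/3: S(10/3) = 323/252.

1.2817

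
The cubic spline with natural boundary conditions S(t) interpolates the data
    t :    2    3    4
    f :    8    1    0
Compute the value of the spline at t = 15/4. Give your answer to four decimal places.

-0.1016

With M_i denoting the second derivative at x_i, h_i = 1, 1, and Δ_i = (y_(i+1) − y_i)/h_i = -7, -1:
  1·M_0 + 4·M_1 + 1·M_2 = 6(Δ_1 - Δ_0) = 36
Natural end conditions: M_0 = M_2 = 0.
Hence M_0 = 0, M_1 = 9, M_2 = 0.
On [3, 4], S(t) = 1 - 4·(t - 3) + 9/2·(t - 3)² - 3/2·(t - 3)³.
With (t - 3) = 3/4: S(15/4) = -13/128.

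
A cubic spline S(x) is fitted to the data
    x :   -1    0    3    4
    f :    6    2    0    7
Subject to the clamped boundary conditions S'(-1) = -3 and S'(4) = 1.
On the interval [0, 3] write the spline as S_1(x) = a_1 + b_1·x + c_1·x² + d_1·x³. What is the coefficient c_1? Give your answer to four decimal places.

-0.2063

Put m_i = S'' at the i-th knot. Here h = (1, 3, 1) and Δ = (-4, -2/3, 7), so the interior equations h_(i-1)·m_(i-1) + 2(h_(i-1)+h_i)·m_i + h_i·m_(i+1) = 6(Δ_i − Δ_(i-1)) read
  1·m_0 + 8·m_1 + 3·m_2 = 6(Δ_1 - Δ_0) = 20
  3·m_1 + 8·m_2 + 1·m_3 = 6(Δ_2 - Δ_1) = 46
Clamped end conditions give two more equations: 2h_0·m_0 + h_0·m_1 = 6(Δ_0 - S'(-1)) = -6 and h_2·m_2 + 2h_2·m_3 = 6(S'(4) - Δ_2) = -36.
Forward elimination and back-substitution give m_0 = -176/63, m_1 = -26/63, m_2 = 548/63, m_3 = -1408/63.
On [0, 3], with S_1(x) = a_1 + b_1·x + c_1·x² + d_1·x³: c_1 = m_1/2 = -13/63, d_1 = (m_2 - m_1)/(6h_1) = 41/81, b_1 = Δ_1 - h_1(2m_1 + m_2)/6 = -290/63.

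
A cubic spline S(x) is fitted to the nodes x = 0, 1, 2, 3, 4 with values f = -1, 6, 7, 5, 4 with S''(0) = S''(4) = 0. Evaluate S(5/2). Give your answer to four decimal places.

6.0469

Let M_i = S''(x_i). Step sizes h_i = 1, 1, 1, 1; slopes of the chords Δ_i = (y_(i+1) - y_i)/h_i = 7, 1, -2, -1.
  1·M_0 + 4·M_1 + 1·M_2 = 6(Δ_1 - Δ_0) = -36
  1·M_1 + 4·M_2 + 1·M_3 = 6(Δ_2 - Δ_1) = -18
  1·M_2 + 4·M_3 + 1·M_4 = 6(Δ_3 - Δ_2) = 6
Natural end conditions: M_0 = M_4 = 0.
Solving the tridiagonal system: M_0 = 0, M_1 = -33/4, M_2 = -3, M_3 = 9/4, M_4 = 0.
On [2, 3], S(x) = 7 - 11/8·(x - 2) - 3/2·(x - 2)² + 7/8·(x - 2)³.
With (x - 2) = 1/2: S(5/2) = 387/64.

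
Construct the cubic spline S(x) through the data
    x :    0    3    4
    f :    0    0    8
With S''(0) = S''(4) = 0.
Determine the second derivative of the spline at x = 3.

6

Put M_i = S'' at the i-th knot. Here h = (3, 1) and Δ = (0, 8), so the interior equations h_(i-1)·M_(i-1) + 2(h_(i-1)+h_i)·M_i + h_i·M_(i+1) = 6(Δ_i − Δ_(i-1)) read
  3·M_0 + 8·M_1 + 1·M_2 = 6(Δ_1 - Δ_0) = 48
Natural end conditions: M_0 = M_2 = 0.
Hence M_0 = 0, M_1 = 6, M_2 = 0.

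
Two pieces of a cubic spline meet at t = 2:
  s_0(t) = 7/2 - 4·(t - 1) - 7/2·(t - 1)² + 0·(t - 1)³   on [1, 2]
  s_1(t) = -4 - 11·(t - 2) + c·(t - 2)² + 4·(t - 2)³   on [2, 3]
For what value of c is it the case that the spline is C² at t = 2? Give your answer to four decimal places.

s_0''(t) = -7 + 0·(t - 1), so s_0''(2) = -7. On the right, s_1''(2) = 2c, so c = -7/2.

-3.5000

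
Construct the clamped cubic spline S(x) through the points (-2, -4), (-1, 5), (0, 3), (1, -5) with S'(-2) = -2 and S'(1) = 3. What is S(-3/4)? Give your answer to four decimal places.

6.3438

Write σ_i for S''(x_i). With h_i = 1, 1, 1 and divided differences Δ_i = 9, -2, -8, the continuity of S' gives the tridiagonal system
  1·σ_0 + 4·σ_1 + 1·σ_2 = 6(Δ_1 - Δ_0) = -66
  1·σ_1 + 4·σ_2 + 1·σ_3 = 6(Δ_2 - Δ_1) = -36
Clamped end conditions give two more equations: 2h_0·σ_0 + h_0·σ_1 = 6(Δ_0 - S'(-2)) = 66 and h_2·σ_2 + 2h_2·σ_3 = 6(S'(1) - Δ_2) = 66.
Forward elimination and back-substitution give σ_0 = 136/3, σ_1 = -74/3, σ_2 = -38/3, σ_3 = 118/3.
On [-1, 0], S(x) = 5 + 25/3·(x + 1) - 37/3·(x + 1)² + 2·(x + 1)³.
With (x + 1) = 1/4: S(-3/4) = 203/32.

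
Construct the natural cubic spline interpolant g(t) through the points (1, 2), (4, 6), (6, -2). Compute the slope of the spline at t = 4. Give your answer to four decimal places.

Write σ_i for g''(x_i). With h_i = 3, 2 and divided differences Δ_i = 4/3, -4, the continuity of g' gives the tridiagonal system
  3·σ_0 + 10·σ_1 + 2·σ_2 = 6(Δ_1 - Δ_0) = -32
Natural end conditions: σ_0 = σ_2 = 0.
Hence σ_0 = 0, σ_1 = -16/5, σ_2 = 0.
On [4, 6], g'(t) = b_1 + 2c_1·(t - 4) + 3d_1·(t - 4)² with b_1 = Δ_1 - h_1(2σ_1 + σ_2)/6 = -28/15, c_1 = σ_1/2 = -8/5, d_1 = (σ_2 - σ_1)/(6h_1) = 4/15. So g'(4) = -28/15.

-1.8667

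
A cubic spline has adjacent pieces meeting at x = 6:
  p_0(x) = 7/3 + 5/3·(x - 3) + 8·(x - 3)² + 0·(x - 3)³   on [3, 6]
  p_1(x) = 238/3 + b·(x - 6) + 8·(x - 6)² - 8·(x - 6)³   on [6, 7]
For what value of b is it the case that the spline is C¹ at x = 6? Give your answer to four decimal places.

49.6667

p_0'(x) = 5/3 + 16·(x - 3) + 0·(x - 3)², so p_0'(6) = 149/3. On the right, p_1'(6) = b, so b = 149/3.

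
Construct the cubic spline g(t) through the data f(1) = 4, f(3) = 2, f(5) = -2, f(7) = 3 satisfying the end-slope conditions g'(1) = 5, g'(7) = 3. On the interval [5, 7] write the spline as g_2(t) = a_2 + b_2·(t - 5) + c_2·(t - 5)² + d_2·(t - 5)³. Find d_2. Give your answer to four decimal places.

With M_i denoting the second derivative at x_i, h_i = 2, 2, 2, and Δ_i = (y_(i+1) − y_i)/h_i = -1, -2, 5/2:
  2·M_0 + 8·M_1 + 2·M_2 = 6(Δ_1 - Δ_0) = -6
  2·M_1 + 8·M_2 + 2·M_3 = 6(Δ_2 - Δ_1) = 27
Clamped end conditions give two more equations: 2h_0·M_0 + h_0·M_1 = 6(Δ_0 - g'(1)) = -36 and h_2·M_2 + 2h_2·M_3 = 6(g'(7) - Δ_2) = 3.
Solving the tridiagonal system: M_0 = -281/30, M_1 = 11/15, M_2 = 103/30, M_3 = -29/30.
On [5, 7], with g_2(t) = a_2 + b_2·(t - 5) + c_2·(t - 5)² + d_2·(t - 5)³: c_2 = M_2/2 = 103/60, d_2 = (M_3 - M_2)/(6h_2) = -11/30, b_2 = Δ_2 - h_2(2M_2 + M_3)/6 = 8/15.

-0.3667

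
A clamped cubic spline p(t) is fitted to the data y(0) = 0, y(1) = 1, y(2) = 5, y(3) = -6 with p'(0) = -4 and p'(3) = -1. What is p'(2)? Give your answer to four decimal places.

-6.6000

Write M_i for p''(x_i). With h_i = 1, 1, 1 and divided differences Δ_i = 1, 4, -11, the continuity of p' gives the tridiagonal system
  1·M_0 + 4·M_1 + 1·M_2 = 6(Δ_1 - Δ_0) = 18
  1·M_1 + 4·M_2 + 1·M_3 = 6(Δ_2 - Δ_1) = -90
Clamped end conditions give two more equations: 2h_0·M_0 + h_0·M_1 = 6(Δ_0 - p'(0)) = 30 and h_2·M_2 + 2h_2·M_3 = 6(p'(3) - Δ_2) = 60.
Solving: M_0 = 46/5, M_1 = 58/5, M_2 = -188/5, M_3 = 244/5.
On [2, 3], p'(t) = b_2 + 2c_2·(t - 2) + 3d_2·(t - 2)² with b_2 = Δ_2 - h_2(2M_2 + M_3)/6 = -33/5, c_2 = M_2/2 = -94/5, d_2 = (M_3 - M_2)/(6h_2) = 72/5. So p'(2) = -33/5.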